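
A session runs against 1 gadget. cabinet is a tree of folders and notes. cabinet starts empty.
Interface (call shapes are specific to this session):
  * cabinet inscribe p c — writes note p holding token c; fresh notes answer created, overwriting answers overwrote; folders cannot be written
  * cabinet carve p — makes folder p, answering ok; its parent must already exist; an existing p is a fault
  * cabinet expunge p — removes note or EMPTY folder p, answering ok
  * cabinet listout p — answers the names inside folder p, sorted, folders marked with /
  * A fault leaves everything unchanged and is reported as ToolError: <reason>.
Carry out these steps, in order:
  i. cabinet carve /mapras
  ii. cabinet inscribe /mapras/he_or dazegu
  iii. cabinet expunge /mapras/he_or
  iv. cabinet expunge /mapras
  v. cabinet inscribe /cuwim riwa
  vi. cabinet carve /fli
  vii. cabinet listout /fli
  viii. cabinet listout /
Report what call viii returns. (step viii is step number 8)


-> cabinet carve(p: /mapras)
<- ok
-> cabinet inscribe(p: /mapras/he_or, c: dazegu)
<- created
-> cabinet expunge(p: /mapras/he_or)
<- ok
-> cabinet expunge(p: /mapras)
<- ok
-> cabinet inscribe(p: /cuwim, c: riwa)
<- created
-> cabinet carve(p: /fli)
<- ok
-> cabinet listout(p: /fli)
<- []
-> cabinet listout(p: /)
<- [cuwim, fli/]

Answer: [cuwim, fli/]


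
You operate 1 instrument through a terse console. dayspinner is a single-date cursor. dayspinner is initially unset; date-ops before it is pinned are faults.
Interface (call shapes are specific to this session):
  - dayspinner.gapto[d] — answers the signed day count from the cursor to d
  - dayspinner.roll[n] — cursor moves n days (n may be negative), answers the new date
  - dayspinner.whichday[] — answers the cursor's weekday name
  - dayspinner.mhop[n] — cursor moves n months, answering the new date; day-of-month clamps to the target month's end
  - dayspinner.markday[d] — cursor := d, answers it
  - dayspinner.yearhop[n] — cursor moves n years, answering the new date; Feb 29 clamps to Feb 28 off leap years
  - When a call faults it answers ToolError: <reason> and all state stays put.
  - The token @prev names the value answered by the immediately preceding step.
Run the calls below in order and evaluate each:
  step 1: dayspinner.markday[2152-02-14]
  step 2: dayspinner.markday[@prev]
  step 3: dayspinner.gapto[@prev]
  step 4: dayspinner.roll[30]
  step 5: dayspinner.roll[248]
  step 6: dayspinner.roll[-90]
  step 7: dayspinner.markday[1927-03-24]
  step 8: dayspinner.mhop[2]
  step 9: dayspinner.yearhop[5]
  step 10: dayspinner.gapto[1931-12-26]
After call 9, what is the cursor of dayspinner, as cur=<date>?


Do: markday[d→2152-02-14]
See: 2152-02-14
Do: markday[d→@prev]
See: 2152-02-14
Do: gapto[d→@prev]
See: 0
Do: roll[n→30]
See: 2152-03-15
Do: roll[n→248]
See: 2152-11-18
Do: roll[n→-90]
See: 2152-08-20
Do: markday[d→1927-03-24]
See: 1927-03-24
Do: mhop[n→2]
See: 1927-05-24
Do: yearhop[n→5]
See: 1932-05-24
Do: gapto[d→1931-12-26]
See: -150

Answer: cur=1932-05-24


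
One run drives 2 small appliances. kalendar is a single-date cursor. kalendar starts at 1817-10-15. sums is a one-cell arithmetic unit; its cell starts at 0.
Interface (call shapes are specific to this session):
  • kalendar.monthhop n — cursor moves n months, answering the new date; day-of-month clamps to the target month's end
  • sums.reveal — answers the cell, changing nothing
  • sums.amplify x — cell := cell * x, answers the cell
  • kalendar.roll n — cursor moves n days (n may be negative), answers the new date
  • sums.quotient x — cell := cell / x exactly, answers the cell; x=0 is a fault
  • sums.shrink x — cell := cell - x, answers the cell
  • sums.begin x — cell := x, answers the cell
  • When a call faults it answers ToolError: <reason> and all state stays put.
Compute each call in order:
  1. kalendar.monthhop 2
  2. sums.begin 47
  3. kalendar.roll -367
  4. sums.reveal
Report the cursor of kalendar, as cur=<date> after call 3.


Answer: cur=1816-12-13

Derivation:
I try monthhop on n='2', which returns 1817-12-15.
I run begin on x='47', giving 47.
I invoke roll on n='-367', → 1816-12-13.
Next I call reveal, → 47.


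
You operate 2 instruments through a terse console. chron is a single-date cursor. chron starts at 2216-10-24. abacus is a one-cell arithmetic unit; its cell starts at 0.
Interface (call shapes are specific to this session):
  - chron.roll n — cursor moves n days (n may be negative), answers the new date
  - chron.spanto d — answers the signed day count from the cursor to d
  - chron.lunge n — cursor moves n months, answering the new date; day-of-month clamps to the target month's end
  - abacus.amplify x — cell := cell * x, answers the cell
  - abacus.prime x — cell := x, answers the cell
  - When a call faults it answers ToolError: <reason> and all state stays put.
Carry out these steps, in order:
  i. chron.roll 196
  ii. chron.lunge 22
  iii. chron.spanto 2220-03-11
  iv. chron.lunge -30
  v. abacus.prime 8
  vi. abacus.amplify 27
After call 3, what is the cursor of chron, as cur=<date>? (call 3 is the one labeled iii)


Answer: cur=2219-03-08

Derivation:
~$ roll n→196
= 2217-05-08
~$ lunge n→22
= 2219-03-08
~$ spanto d→2220-03-11
= 369
~$ lunge n→-30
= 2216-09-08
~$ prime x→8
= 8
~$ amplify x→27
= 216


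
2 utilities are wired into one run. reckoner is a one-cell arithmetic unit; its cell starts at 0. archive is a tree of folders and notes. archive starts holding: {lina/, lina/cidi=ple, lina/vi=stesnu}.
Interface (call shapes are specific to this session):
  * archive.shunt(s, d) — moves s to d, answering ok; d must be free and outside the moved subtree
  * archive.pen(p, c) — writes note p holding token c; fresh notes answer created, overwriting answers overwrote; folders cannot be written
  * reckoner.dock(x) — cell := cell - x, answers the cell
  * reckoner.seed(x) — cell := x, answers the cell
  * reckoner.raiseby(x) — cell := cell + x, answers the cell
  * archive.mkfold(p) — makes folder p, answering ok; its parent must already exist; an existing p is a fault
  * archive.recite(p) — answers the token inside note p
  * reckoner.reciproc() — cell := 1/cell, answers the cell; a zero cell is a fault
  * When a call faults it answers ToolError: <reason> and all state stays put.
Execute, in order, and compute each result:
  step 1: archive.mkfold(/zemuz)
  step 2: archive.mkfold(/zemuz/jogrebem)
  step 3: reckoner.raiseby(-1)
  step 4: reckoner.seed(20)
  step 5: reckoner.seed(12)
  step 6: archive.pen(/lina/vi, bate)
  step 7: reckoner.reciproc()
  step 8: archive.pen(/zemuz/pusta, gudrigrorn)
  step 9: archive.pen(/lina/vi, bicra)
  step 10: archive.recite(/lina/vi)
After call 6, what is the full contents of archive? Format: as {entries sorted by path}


Answer: {lina/, lina/cidi=ple, lina/vi=bate, zemuz/, zemuz/jogrebem/}

Derivation:
> archive.mkfold /zemuz
= ok
> archive.mkfold /zemuz/jogrebem
= ok
> reckoner.raiseby -1
= -1
> reckoner.seed 20
= 20
> reckoner.seed 12
= 12
> archive.pen /lina/vi bate
= overwrote
> reckoner.reciproc
= 1/12
> archive.pen /zemuz/pusta gudrigrorn
= created
> archive.pen /lina/vi bicra
= overwrote
> archive.recite /lina/vi
= bicra


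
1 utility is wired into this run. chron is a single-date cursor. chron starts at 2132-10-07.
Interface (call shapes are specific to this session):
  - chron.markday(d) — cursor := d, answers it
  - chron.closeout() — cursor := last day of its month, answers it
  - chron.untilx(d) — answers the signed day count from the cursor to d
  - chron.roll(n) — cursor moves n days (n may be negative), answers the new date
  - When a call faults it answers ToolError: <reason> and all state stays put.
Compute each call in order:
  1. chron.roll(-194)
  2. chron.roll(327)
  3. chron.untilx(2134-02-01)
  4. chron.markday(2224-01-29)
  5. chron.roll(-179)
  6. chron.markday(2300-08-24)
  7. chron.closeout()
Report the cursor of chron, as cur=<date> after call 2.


Answer: cur=2133-02-17

Derivation:
==> roll(n: -194)
<== 2132-03-27
==> roll(n: 327)
<== 2133-02-17
==> untilx(d: 2134-02-01)
<== 349
==> markday(d: 2224-01-29)
<== 2224-01-29
==> roll(n: -179)
<== 2223-08-03
==> markday(d: 2300-08-24)
<== 2300-08-24
==> closeout()
<== 2300-08-31


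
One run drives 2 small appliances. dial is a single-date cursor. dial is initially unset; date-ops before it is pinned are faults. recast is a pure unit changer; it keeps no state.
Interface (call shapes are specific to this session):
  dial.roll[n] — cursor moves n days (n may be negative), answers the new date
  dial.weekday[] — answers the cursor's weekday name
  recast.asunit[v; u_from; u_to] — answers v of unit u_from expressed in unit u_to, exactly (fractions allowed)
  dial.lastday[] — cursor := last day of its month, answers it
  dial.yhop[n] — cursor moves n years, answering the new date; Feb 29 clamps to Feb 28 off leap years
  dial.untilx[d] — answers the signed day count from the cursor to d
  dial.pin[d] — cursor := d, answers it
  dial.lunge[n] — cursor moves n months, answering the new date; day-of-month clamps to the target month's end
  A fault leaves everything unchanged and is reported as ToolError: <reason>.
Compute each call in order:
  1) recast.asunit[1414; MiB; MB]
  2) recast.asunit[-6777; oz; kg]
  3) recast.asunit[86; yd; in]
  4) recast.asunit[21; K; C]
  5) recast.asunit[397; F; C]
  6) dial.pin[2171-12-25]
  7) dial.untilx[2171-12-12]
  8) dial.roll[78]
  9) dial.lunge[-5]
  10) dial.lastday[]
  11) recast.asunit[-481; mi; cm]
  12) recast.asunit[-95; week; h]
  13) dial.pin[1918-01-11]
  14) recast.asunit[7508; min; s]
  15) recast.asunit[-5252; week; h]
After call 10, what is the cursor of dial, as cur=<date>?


Answer: cur=2171-10-31

Derivation:
Next I call asunit(1414, MiB, MB): 23166976/15625.
I try asunit(-6777, oz, kg), → -307399549149/1600000000.
Using asunit(86, yd, in), giving 3096.
Next I call asunit(21, K, C), and get -5043/20.
Then asunit(397, F, C): 1825/9.
Using pin(2171-12-25), which returns 2171-12-25.
Calling untilx(2171-12-12), and see -13.
Using roll(78), yielding 2172-03-12.
I try lunge(-5), and get 2171-10-12.
Now I run lastday(): 2171-10-31.
Calling asunit(-481, mi, cm), which returns -387047232/5.
Now I run asunit(-95, week, h), and observe -15960.
Invoking pin(1918-01-11), and get 1918-01-11.
Using asunit(7508, min, s), which returns 450480.
Using asunit(-5252, week, h), yielding -882336.


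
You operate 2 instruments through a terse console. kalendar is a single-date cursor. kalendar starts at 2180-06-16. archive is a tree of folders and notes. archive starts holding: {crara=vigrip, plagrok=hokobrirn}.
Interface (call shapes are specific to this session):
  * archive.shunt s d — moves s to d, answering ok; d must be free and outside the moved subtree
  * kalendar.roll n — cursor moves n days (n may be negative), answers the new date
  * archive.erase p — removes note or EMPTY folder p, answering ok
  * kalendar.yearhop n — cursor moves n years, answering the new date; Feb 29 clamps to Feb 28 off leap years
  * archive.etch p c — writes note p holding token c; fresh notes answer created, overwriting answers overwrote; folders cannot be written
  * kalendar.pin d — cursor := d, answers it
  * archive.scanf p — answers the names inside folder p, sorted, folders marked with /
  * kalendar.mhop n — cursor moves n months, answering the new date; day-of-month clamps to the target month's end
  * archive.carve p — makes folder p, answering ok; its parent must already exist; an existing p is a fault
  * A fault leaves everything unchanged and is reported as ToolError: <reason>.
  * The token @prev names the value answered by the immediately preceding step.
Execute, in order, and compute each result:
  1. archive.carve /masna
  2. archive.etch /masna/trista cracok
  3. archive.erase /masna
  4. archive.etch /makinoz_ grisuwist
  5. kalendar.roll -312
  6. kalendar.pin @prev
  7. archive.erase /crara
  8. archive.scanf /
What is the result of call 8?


Answer: [makinoz_, masna/, plagrok]

Derivation:
→ carve(p=/masna)
← ok
→ etch(p=/masna/trista, c=cracok)
← created
→ erase(p=/masna)
← ToolError: not empty
→ etch(p=/makinoz_, c=grisuwist)
← created
→ roll(n=-312)
← 2179-08-09
→ pin(d=@prev)
← 2179-08-09
→ erase(p=/crara)
← ok
→ scanf(p=/)
← [makinoz_, masna/, plagrok]


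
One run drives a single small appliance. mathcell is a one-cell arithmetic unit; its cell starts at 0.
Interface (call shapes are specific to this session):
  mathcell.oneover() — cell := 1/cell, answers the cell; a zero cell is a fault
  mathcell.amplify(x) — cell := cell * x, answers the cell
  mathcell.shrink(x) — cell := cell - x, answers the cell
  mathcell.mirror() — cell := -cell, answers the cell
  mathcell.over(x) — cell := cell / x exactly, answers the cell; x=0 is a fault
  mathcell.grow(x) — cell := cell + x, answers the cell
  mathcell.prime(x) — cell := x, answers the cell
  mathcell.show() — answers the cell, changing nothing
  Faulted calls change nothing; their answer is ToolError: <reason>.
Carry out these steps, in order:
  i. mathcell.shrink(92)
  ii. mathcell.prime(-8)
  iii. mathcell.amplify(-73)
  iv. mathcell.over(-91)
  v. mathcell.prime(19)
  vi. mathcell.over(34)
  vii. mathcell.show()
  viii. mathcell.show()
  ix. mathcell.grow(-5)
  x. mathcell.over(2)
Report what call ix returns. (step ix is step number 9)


·→ shrink(x='92')
·← -92
·→ prime(x='-8')
·← -8
·→ amplify(x='-73')
·← 584
·→ over(x='-91')
·← -584/91
·→ prime(x='19')
·← 19
·→ over(x='34')
·← 19/34
·→ show()
·← 19/34
·→ show()
·← 19/34
·→ grow(x='-5')
·← -151/34
·→ over(x='2')
·← -151/68

Answer: -151/34


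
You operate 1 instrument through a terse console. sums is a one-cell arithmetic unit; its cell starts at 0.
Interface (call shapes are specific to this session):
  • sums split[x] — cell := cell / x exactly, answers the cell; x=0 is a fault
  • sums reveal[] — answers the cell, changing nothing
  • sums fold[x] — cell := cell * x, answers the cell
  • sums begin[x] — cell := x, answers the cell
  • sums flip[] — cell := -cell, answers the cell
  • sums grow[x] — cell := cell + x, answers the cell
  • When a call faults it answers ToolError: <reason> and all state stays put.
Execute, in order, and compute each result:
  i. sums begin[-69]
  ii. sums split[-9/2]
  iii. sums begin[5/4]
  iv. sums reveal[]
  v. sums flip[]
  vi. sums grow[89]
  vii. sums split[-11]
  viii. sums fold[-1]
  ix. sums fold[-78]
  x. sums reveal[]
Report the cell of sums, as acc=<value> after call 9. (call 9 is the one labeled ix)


·→ sums begin(x=-69)
·← -69
·→ sums split(x=-9/2)
·← 46/3
·→ sums begin(x=5/4)
·← 5/4
·→ sums reveal()
·← 5/4
·→ sums flip()
·← -5/4
·→ sums grow(x=89)
·← 351/4
·→ sums split(x=-11)
·← -351/44
·→ sums fold(x=-1)
·← 351/44
·→ sums fold(x=-78)
·← -13689/22
·→ sums reveal()
·← -13689/22

Answer: acc=-13689/22


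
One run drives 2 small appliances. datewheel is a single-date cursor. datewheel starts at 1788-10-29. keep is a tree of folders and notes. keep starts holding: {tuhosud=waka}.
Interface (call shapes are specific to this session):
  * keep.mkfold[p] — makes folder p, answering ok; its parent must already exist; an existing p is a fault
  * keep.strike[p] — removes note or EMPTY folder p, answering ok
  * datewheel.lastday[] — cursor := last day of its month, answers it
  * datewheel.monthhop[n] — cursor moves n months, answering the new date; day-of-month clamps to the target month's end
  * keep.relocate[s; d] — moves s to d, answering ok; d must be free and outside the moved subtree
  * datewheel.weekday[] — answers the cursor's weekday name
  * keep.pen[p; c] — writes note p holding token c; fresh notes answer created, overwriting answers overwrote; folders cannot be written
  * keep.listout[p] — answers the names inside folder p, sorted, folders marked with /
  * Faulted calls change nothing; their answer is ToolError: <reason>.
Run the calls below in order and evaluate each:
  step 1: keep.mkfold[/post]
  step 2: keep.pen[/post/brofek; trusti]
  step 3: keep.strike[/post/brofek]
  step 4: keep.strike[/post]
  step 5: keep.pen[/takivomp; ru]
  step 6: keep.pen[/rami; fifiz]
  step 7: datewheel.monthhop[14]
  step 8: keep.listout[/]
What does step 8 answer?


Do: keep.mkfold[/post]
See: ok
Do: keep.pen[/post/brofek; trusti]
See: created
Do: keep.strike[/post/brofek]
See: ok
Do: keep.strike[/post]
See: ok
Do: keep.pen[/takivomp; ru]
See: created
Do: keep.pen[/rami; fifiz]
See: created
Do: datewheel.monthhop[14]
See: 1789-12-29
Do: keep.listout[/]
See: [rami, takivomp, tuhosud]

Answer: [rami, takivomp, tuhosud]


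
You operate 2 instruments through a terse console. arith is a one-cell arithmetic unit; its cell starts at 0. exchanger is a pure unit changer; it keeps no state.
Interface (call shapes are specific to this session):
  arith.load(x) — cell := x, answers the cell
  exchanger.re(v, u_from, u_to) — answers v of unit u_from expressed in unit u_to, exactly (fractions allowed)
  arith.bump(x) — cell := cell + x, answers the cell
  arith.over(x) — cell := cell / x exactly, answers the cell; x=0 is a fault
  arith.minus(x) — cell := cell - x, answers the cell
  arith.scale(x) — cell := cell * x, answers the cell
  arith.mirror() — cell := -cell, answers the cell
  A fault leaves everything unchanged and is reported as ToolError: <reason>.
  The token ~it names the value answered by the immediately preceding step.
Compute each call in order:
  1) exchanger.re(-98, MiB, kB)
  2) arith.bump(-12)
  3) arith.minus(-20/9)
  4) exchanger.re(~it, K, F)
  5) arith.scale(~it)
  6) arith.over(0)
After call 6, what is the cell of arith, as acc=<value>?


→ exchanger.re(v='-98', u_from='MiB', u_to='kB')
← -12845056/125
→ arith.bump(x='-12')
← -12
→ arith.minus(x='-20/9')
← -88/9
→ exchanger.re(v='~it', u_from='K', u_to='F')
← -47727/100
→ arith.scale(x='~it')
← 116666/25
→ arith.over(x='0')
← ToolError: division by zero

Answer: acc=116666/25


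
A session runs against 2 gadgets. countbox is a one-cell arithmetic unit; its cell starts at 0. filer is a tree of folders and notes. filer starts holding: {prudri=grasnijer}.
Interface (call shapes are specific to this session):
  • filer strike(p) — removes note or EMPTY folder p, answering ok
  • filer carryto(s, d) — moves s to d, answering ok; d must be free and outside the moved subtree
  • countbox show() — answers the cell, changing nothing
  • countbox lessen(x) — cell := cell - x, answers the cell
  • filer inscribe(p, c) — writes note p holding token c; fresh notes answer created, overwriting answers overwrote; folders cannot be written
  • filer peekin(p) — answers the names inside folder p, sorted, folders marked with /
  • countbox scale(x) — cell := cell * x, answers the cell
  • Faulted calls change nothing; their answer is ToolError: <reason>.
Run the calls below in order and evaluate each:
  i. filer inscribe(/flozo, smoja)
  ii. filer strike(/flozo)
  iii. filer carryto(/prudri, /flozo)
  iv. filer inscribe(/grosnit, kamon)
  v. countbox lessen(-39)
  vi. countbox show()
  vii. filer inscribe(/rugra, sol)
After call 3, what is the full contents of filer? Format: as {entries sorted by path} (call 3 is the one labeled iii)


Next I call filer inscribe on p: /flozo, c: smoja: created.
Invoking filer strike on p: /flozo, yielding ok.
Using filer carryto on s: /prudri, d: /flozo, and get ok.
I call filer inscribe on p: /grosnit, c: kamon, → created.
I try countbox lessen on x: -39, giving 39.
Using countbox show, and see 39.
Next I call filer inscribe on p: /rugra, c: sol, which returns created.

Answer: {flozo=grasnijer}


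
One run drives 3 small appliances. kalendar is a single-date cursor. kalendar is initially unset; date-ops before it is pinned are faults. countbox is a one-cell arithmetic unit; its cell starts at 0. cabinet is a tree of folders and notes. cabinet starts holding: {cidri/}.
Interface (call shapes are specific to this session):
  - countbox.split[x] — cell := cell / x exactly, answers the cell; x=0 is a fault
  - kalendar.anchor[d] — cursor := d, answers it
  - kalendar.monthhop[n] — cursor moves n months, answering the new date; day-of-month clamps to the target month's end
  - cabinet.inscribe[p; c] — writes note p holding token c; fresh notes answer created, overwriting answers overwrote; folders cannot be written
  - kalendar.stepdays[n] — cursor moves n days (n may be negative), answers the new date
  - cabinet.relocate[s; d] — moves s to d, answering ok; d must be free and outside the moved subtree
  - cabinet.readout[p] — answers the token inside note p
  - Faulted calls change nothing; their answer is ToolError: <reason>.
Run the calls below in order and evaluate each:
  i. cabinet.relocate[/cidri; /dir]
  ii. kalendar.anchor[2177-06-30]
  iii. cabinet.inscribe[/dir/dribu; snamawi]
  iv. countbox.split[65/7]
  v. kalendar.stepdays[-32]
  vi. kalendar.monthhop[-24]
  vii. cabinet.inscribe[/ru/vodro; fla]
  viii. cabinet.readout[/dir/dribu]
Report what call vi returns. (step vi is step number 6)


~$ relocate s='/cidri' d='/dir'
[out] ok
~$ anchor d='2177-06-30'
[out] 2177-06-30
~$ inscribe p='/dir/dribu' c='snamawi'
[out] created
~$ split x='65/7'
[out] 0
~$ stepdays n='-32'
[out] 2177-05-29
~$ monthhop n='-24'
[out] 2175-05-29
~$ inscribe p='/ru/vodro' c='fla'
[out] ToolError: no parent
~$ readout p='/dir/dribu'
[out] snamawi

Answer: 2175-05-29


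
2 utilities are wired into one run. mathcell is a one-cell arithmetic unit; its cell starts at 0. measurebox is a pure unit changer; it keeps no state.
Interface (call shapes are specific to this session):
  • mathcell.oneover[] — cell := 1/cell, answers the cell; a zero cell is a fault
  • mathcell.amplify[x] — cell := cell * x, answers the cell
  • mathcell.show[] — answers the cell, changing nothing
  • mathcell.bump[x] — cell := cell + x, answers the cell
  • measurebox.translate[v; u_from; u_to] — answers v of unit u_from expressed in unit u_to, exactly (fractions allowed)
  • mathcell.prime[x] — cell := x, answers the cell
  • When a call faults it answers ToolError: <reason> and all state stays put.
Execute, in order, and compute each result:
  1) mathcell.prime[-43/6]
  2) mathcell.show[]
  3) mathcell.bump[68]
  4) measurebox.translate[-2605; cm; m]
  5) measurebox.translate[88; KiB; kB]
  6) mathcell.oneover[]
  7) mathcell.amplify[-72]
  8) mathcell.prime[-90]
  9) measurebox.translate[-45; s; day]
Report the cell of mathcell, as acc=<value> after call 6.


Answer: acc=6/365

Derivation:
-- prime(-43/6) => -43/6
-- show() => -43/6
-- bump(68) => 365/6
-- translate(-2605, cm, m) => -521/20
-- translate(88, KiB, kB) => 11264/125
-- oneover() => 6/365
-- amplify(-72) => -432/365
-- prime(-90) => -90
-- translate(-45, s, day) => -1/1920


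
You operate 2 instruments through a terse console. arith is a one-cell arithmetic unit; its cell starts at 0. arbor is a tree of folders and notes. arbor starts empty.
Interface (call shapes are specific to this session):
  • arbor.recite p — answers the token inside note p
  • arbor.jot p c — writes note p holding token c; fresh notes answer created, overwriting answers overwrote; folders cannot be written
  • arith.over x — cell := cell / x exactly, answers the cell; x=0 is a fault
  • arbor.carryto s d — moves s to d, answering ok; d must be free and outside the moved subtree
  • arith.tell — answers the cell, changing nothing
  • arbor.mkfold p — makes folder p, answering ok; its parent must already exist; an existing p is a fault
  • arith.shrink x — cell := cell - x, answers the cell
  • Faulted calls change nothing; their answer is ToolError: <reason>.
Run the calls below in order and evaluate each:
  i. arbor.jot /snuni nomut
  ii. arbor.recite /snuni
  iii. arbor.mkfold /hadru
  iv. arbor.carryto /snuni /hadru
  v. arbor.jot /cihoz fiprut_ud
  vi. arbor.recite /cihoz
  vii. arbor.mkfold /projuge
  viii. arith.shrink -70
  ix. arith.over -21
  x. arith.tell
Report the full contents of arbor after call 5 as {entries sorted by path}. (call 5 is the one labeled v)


Answer: {cihoz=fiprut_ud, hadru/, snuni=nomut}

Derivation:
! 1. arbor.jot(p: /snuni, c: nomut) => created
! 2. arbor.recite(p: /snuni) => nomut
! 3. arbor.mkfold(p: /hadru) => ok
! 4. arbor.carryto(s: /snuni, d: /hadru) => ToolError: exists
! 5. arbor.jot(p: /cihoz, c: fiprut_ud) => created
! 6. arbor.recite(p: /cihoz) => fiprut_ud
! 7. arbor.mkfold(p: /projuge) => ok
! 8. arith.shrink(x: -70) => 70
! 9. arith.over(x: -21) => -10/3
! 10. arith.tell() => -10/3


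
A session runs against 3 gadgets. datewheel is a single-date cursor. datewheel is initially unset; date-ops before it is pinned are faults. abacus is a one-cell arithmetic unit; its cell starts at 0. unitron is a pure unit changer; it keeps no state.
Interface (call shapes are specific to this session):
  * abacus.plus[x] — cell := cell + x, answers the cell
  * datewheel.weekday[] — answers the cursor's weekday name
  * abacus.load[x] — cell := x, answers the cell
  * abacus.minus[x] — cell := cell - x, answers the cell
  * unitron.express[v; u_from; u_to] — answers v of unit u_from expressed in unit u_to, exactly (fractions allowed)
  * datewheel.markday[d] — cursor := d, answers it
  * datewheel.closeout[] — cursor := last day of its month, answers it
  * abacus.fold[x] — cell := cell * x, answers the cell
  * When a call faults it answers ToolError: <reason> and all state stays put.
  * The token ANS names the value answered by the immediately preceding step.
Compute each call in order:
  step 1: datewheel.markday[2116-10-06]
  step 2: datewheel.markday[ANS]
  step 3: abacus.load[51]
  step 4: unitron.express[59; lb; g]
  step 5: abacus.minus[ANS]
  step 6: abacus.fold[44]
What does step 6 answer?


> datewheel.markday 2116-10-06
  2116-10-06
> datewheel.markday ANS
  2116-10-06
> abacus.load 51
  51
> unitron.express 59 lb g
  2676194983/100000
> abacus.minus ANS
  -2671094983/100000
> abacus.fold 44
  -29382044813/25000

Answer: -29382044813/25000


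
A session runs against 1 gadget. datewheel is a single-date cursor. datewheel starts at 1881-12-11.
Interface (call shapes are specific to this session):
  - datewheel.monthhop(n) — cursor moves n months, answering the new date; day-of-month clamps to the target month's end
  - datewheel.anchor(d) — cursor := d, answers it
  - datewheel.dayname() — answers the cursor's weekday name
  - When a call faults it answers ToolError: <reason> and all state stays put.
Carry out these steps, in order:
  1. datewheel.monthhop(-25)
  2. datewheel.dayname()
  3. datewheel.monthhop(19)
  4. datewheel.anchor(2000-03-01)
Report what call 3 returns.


> monthhop n: -25
[out] 1879-11-11
> dayname
[out] Tuesday
> monthhop n: 19
[out] 1881-06-11
> anchor d: 2000-03-01
[out] 2000-03-01

Answer: 1881-06-11


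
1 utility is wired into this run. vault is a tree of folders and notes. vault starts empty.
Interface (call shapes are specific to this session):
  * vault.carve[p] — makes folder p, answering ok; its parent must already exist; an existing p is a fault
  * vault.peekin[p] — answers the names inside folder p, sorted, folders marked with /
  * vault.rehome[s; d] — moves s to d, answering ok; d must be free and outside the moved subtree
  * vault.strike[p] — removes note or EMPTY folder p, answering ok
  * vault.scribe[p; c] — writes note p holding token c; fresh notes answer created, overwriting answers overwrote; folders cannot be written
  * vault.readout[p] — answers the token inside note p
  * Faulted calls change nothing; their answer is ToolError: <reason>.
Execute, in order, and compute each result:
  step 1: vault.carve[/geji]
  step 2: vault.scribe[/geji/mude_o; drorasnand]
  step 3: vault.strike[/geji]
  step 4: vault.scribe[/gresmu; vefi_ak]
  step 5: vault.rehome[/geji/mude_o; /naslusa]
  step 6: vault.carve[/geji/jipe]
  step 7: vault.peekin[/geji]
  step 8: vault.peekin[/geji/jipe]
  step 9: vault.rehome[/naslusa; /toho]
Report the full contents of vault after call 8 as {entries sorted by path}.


==> vault.carve(p=/geji)
<== ok
==> vault.scribe(p=/geji/mude_o, c=drorasnand)
<== created
==> vault.strike(p=/geji)
<== ToolError: not empty
==> vault.scribe(p=/gresmu, c=vefi_ak)
<== created
==> vault.rehome(s=/geji/mude_o, d=/naslusa)
<== ok
==> vault.carve(p=/geji/jipe)
<== ok
==> vault.peekin(p=/geji)
<== [jipe/]
==> vault.peekin(p=/geji/jipe)
<== []
==> vault.rehome(s=/naslusa, d=/toho)
<== ok

Answer: {geji/, geji/jipe/, gresmu=vefi_ak, naslusa=drorasnand}


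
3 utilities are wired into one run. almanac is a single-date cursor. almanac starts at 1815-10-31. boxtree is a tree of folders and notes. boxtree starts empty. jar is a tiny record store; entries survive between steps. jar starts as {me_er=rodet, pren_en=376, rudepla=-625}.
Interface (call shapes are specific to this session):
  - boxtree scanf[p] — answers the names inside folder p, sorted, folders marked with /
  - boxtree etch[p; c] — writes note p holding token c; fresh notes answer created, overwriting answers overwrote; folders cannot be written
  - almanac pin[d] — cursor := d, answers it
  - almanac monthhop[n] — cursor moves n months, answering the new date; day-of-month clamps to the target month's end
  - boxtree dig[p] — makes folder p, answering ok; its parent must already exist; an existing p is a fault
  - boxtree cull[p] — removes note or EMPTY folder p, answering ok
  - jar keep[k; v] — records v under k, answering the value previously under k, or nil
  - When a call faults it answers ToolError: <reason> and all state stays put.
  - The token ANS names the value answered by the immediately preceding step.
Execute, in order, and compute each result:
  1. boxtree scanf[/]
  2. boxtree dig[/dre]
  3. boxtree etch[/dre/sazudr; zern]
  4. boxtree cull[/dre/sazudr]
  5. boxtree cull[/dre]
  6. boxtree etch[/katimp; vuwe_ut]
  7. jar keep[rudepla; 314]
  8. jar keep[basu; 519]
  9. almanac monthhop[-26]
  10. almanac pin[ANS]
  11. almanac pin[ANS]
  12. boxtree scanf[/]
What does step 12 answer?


Answer: [katimp]

Derivation:
Do: boxtree scanf[p='/']
See: []
Do: boxtree dig[p='/dre']
See: ok
Do: boxtree etch[p='/dre/sazudr'; c='zern']
See: created
Do: boxtree cull[p='/dre/sazudr']
See: ok
Do: boxtree cull[p='/dre']
See: ok
Do: boxtree etch[p='/katimp'; c='vuwe_ut']
See: created
Do: jar keep[k='rudepla'; v='314']
See: -625
Do: jar keep[k='basu'; v='519']
See: nil
Do: almanac monthhop[n='-26']
See: 1813-08-31
Do: almanac pin[d='ANS']
See: 1813-08-31
Do: almanac pin[d='ANS']
See: 1813-08-31
Do: boxtree scanf[p='/']
See: [katimp]


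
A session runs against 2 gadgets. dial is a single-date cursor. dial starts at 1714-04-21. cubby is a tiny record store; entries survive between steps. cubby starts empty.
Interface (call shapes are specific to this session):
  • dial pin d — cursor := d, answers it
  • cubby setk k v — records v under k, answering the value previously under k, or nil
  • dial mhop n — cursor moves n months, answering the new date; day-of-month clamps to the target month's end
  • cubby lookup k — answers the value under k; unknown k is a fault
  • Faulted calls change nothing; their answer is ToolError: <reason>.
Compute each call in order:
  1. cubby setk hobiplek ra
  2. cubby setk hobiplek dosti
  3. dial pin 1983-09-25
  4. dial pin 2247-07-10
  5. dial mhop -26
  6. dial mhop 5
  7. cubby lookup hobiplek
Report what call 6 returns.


-- cubby setk(k='hobiplek', v='ra') : nil
-- cubby setk(k='hobiplek', v='dosti') : ra
-- dial pin(d='1983-09-25') : 1983-09-25
-- dial pin(d='2247-07-10') : 2247-07-10
-- dial mhop(n='-26') : 2245-05-10
-- dial mhop(n='5') : 2245-10-10
-- cubby lookup(k='hobiplek') : dosti

Answer: 2245-10-10


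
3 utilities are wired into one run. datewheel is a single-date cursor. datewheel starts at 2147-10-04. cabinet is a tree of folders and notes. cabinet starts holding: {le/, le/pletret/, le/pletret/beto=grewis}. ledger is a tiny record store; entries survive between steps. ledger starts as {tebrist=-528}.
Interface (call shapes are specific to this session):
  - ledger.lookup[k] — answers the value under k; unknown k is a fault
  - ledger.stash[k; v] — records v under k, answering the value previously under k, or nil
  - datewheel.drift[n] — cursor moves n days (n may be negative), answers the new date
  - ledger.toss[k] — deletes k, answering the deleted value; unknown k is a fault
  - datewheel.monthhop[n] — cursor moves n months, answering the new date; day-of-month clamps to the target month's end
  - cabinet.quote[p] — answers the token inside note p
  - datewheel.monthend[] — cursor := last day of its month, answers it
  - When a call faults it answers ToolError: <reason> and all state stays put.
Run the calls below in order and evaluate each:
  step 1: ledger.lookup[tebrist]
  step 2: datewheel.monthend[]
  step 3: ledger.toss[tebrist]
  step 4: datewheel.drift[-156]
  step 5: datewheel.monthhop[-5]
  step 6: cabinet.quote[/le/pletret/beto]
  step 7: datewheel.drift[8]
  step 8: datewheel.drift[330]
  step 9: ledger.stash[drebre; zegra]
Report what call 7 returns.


;; 1. ledger.lookup(k=tebrist) ~> -528
;; 2. datewheel.monthend() ~> 2147-10-31
;; 3. ledger.toss(k=tebrist) ~> -528
;; 4. datewheel.drift(n=-156) ~> 2147-05-28
;; 5. datewheel.monthhop(n=-5) ~> 2146-12-28
;; 6. cabinet.quote(p=/le/pletret/beto) ~> grewis
;; 7. datewheel.drift(n=8) ~> 2147-01-05
;; 8. datewheel.drift(n=330) ~> 2147-12-01
;; 9. ledger.stash(k=drebre, v=zegra) ~> nil

Answer: 2147-01-05


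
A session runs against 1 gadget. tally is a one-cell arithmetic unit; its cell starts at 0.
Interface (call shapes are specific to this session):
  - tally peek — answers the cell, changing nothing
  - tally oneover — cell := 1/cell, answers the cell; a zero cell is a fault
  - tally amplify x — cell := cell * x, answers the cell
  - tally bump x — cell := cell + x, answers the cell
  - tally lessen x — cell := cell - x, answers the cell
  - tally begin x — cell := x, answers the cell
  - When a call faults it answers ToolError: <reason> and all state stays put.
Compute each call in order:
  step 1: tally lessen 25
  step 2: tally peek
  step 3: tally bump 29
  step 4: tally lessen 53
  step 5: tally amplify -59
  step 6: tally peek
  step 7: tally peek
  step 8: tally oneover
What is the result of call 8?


> tally lessen x=25
:: -25
> tally peek
:: -25
> tally bump x=29
:: 4
> tally lessen x=53
:: -49
> tally amplify x=-59
:: 2891
> tally peek
:: 2891
> tally peek
:: 2891
> tally oneover
:: 1/2891

Answer: 1/2891


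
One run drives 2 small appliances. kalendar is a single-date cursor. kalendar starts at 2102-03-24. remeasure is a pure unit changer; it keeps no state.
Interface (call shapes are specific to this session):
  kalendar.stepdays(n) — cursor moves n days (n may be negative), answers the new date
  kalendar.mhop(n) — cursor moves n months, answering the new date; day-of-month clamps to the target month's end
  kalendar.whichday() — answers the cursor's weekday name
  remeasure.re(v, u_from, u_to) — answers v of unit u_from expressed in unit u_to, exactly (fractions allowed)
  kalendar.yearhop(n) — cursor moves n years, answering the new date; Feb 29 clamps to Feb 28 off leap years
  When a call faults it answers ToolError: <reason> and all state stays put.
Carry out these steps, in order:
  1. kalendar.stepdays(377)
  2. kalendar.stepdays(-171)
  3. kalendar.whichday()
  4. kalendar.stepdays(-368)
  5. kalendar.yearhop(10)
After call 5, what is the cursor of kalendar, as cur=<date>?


Answer: cur=2111-10-13

Derivation:
Then stepdays passing n='377', → 2103-04-05.
Then stepdays passing n='-171', and get 2102-10-16.
I invoke whichday(), → Monday.
I use stepdays passing n='-368', yielding 2101-10-13.
Then yearhop passing n='10', — result: 2111-10-13.


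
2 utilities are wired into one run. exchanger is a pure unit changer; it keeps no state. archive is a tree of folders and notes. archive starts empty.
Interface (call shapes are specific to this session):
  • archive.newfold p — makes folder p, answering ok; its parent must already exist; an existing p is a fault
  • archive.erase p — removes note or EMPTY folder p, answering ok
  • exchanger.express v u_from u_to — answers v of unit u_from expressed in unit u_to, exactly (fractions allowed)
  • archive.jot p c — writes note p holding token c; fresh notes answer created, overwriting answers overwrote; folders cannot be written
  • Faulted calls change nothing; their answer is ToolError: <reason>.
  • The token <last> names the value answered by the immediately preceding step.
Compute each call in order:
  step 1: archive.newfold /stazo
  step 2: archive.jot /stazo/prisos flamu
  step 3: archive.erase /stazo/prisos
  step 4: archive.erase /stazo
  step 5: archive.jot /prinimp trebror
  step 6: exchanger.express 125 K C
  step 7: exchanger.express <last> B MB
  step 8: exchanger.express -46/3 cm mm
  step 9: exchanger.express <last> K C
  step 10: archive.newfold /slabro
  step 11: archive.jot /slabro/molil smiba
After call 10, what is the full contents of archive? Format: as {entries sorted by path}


Answer: {prinimp=trebror, slabro/}

Derivation:
I use newfold with p→/stazo, giving ok.
I run jot with p→/stazo/prisos, c→flamu, and get created.
Now I run erase with p→/stazo/prisos, → ok.
I call erase with p→/stazo, and see ok.
I use jot with p→/prinimp, c→trebror, yielding created.
Calling express with v→125, u_from→K, u_to→C, giving -2963/20.
Now I run express with v→<last>, u_from→B, u_to→MB, and get -2963/20000000.
Then express with v→-46/3, u_from→cm, u_to→mm, yielding -460/3.
I try express with v→<last>, u_from→K, u_to→C, giving -25589/60.
I use newfold with p→/slabro, → ok.
Then jot with p→/slabro/molil, c→smiba, which returns created.


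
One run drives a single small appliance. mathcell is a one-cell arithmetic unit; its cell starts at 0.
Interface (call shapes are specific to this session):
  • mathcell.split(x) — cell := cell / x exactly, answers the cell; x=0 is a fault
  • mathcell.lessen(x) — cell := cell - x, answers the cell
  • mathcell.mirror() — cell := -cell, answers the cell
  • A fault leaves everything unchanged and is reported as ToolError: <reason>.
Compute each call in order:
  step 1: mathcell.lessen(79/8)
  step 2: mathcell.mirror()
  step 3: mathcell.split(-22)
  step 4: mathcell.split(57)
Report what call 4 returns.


Answer: -79/10032

Derivation:
[in] mathcell.lessen x→79/8
[out] -79/8
[in] mathcell.mirror
[out] 79/8
[in] mathcell.split x→-22
[out] -79/176
[in] mathcell.split x→57
[out] -79/10032


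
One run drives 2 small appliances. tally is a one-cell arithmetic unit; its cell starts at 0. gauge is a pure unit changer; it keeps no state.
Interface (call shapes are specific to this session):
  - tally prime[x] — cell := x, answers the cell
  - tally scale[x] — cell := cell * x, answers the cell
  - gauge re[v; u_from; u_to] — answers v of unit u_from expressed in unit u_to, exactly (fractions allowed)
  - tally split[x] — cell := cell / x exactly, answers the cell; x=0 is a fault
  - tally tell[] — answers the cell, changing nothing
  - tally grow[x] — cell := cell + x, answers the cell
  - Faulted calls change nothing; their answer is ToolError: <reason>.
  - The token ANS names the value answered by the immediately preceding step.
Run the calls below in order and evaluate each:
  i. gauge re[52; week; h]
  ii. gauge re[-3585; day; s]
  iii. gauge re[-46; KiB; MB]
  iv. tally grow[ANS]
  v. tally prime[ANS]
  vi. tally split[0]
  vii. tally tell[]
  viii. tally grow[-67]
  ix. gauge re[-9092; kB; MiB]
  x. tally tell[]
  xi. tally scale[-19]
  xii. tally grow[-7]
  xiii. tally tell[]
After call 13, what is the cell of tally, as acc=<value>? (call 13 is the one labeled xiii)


Answer: acc=19795234/15625

Derivation:
Do: gauge re[v='52'; u_from='week'; u_to='h']
See: 8736
Do: gauge re[v='-3585'; u_from='day'; u_to='s']
See: -309744000
Do: gauge re[v='-46'; u_from='KiB'; u_to='MB']
See: -736/15625
Do: tally grow[x='ANS']
See: -736/15625
Do: tally prime[x='ANS']
See: -736/15625
Do: tally split[x='0']
See: ToolError: division by zero
Do: tally tell[]
See: -736/15625
Do: tally grow[x='-67']
See: -1047611/15625
Do: gauge re[v='-9092'; u_from='kB'; u_to='MiB']
See: -284125/32768
Do: tally tell[]
See: -1047611/15625
Do: tally scale[x='-19']
See: 19904609/15625
Do: tally grow[x='-7']
See: 19795234/15625
Do: tally tell[]
See: 19795234/15625
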